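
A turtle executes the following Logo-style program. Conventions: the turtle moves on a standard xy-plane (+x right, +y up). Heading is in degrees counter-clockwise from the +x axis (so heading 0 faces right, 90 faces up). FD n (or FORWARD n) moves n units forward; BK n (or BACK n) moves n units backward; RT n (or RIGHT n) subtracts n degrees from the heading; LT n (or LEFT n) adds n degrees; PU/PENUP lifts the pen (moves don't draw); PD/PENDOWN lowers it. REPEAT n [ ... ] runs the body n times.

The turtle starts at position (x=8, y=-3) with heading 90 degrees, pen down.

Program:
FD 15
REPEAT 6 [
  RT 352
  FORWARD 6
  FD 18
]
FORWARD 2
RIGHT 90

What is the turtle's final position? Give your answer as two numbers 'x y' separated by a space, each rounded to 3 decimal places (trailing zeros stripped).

Answer: -59.184 136.897

Derivation:
Executing turtle program step by step:
Start: pos=(8,-3), heading=90, pen down
FD 15: (8,-3) -> (8,12) [heading=90, draw]
REPEAT 6 [
  -- iteration 1/6 --
  RT 352: heading 90 -> 98
  FD 6: (8,12) -> (7.165,17.942) [heading=98, draw]
  FD 18: (7.165,17.942) -> (4.66,35.766) [heading=98, draw]
  -- iteration 2/6 --
  RT 352: heading 98 -> 106
  FD 6: (4.66,35.766) -> (3.006,41.534) [heading=106, draw]
  FD 18: (3.006,41.534) -> (-1.955,58.837) [heading=106, draw]
  -- iteration 3/6 --
  RT 352: heading 106 -> 114
  FD 6: (-1.955,58.837) -> (-4.396,64.318) [heading=114, draw]
  FD 18: (-4.396,64.318) -> (-11.717,80.762) [heading=114, draw]
  -- iteration 4/6 --
  RT 352: heading 114 -> 122
  FD 6: (-11.717,80.762) -> (-14.897,85.85) [heading=122, draw]
  FD 18: (-14.897,85.85) -> (-24.435,101.115) [heading=122, draw]
  -- iteration 5/6 --
  RT 352: heading 122 -> 130
  FD 6: (-24.435,101.115) -> (-28.292,105.711) [heading=130, draw]
  FD 18: (-28.292,105.711) -> (-39.862,119.5) [heading=130, draw]
  -- iteration 6/6 --
  RT 352: heading 130 -> 138
  FD 6: (-39.862,119.5) -> (-44.321,123.515) [heading=138, draw]
  FD 18: (-44.321,123.515) -> (-57.698,135.559) [heading=138, draw]
]
FD 2: (-57.698,135.559) -> (-59.184,136.897) [heading=138, draw]
RT 90: heading 138 -> 48
Final: pos=(-59.184,136.897), heading=48, 14 segment(s) drawn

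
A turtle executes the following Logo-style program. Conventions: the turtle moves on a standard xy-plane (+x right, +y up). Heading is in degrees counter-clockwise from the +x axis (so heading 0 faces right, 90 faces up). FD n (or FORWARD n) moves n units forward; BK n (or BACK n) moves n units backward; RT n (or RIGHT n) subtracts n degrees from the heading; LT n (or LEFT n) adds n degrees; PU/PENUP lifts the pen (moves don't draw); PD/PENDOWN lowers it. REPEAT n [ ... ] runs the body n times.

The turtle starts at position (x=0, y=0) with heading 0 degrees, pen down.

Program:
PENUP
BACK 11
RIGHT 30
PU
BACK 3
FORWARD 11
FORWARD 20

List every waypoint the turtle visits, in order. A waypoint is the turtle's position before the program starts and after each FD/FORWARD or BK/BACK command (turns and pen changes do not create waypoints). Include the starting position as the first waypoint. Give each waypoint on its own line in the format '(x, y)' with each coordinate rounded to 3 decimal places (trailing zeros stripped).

Answer: (0, 0)
(-11, 0)
(-13.598, 1.5)
(-4.072, -4)
(13.249, -14)

Derivation:
Executing turtle program step by step:
Start: pos=(0,0), heading=0, pen down
PU: pen up
BK 11: (0,0) -> (-11,0) [heading=0, move]
RT 30: heading 0 -> 330
PU: pen up
BK 3: (-11,0) -> (-13.598,1.5) [heading=330, move]
FD 11: (-13.598,1.5) -> (-4.072,-4) [heading=330, move]
FD 20: (-4.072,-4) -> (13.249,-14) [heading=330, move]
Final: pos=(13.249,-14), heading=330, 0 segment(s) drawn
Waypoints (5 total):
(0, 0)
(-11, 0)
(-13.598, 1.5)
(-4.072, -4)
(13.249, -14)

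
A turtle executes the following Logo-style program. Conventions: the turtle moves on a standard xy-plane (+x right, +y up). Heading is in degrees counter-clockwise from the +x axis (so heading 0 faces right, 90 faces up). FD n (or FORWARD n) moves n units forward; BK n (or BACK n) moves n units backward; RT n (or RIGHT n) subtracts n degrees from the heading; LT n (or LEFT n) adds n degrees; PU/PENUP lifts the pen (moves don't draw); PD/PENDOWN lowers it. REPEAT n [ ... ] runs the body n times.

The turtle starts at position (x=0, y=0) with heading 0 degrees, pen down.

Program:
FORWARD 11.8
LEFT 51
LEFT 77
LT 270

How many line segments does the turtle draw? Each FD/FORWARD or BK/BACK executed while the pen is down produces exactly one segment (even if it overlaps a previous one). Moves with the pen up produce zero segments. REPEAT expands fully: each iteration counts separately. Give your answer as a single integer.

Executing turtle program step by step:
Start: pos=(0,0), heading=0, pen down
FD 11.8: (0,0) -> (11.8,0) [heading=0, draw]
LT 51: heading 0 -> 51
LT 77: heading 51 -> 128
LT 270: heading 128 -> 38
Final: pos=(11.8,0), heading=38, 1 segment(s) drawn
Segments drawn: 1

Answer: 1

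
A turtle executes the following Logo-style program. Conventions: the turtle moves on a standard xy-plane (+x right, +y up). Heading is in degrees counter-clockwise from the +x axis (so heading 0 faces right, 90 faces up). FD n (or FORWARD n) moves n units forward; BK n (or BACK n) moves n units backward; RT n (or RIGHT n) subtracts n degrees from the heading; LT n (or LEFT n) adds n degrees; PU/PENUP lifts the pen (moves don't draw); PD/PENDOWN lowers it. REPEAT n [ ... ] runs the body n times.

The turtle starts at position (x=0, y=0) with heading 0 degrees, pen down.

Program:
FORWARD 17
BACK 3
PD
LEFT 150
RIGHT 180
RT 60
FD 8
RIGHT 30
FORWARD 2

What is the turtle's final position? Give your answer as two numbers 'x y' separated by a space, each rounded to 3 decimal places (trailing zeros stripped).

Answer: 13 -9.732

Derivation:
Executing turtle program step by step:
Start: pos=(0,0), heading=0, pen down
FD 17: (0,0) -> (17,0) [heading=0, draw]
BK 3: (17,0) -> (14,0) [heading=0, draw]
PD: pen down
LT 150: heading 0 -> 150
RT 180: heading 150 -> 330
RT 60: heading 330 -> 270
FD 8: (14,0) -> (14,-8) [heading=270, draw]
RT 30: heading 270 -> 240
FD 2: (14,-8) -> (13,-9.732) [heading=240, draw]
Final: pos=(13,-9.732), heading=240, 4 segment(s) drawn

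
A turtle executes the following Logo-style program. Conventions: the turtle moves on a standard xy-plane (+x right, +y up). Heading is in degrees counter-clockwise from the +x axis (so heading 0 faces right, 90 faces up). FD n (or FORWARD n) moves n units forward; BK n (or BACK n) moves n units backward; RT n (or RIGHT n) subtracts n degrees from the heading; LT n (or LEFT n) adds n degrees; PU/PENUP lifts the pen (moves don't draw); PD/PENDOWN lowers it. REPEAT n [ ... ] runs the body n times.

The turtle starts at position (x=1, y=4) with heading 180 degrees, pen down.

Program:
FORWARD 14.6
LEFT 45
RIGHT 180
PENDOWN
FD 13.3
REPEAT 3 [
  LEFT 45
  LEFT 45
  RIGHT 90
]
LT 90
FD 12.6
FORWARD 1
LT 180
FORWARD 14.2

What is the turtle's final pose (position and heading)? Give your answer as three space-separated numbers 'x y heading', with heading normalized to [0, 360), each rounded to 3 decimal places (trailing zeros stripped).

Answer: -3.771 12.98 315

Derivation:
Executing turtle program step by step:
Start: pos=(1,4), heading=180, pen down
FD 14.6: (1,4) -> (-13.6,4) [heading=180, draw]
LT 45: heading 180 -> 225
RT 180: heading 225 -> 45
PD: pen down
FD 13.3: (-13.6,4) -> (-4.195,13.405) [heading=45, draw]
REPEAT 3 [
  -- iteration 1/3 --
  LT 45: heading 45 -> 90
  LT 45: heading 90 -> 135
  RT 90: heading 135 -> 45
  -- iteration 2/3 --
  LT 45: heading 45 -> 90
  LT 45: heading 90 -> 135
  RT 90: heading 135 -> 45
  -- iteration 3/3 --
  LT 45: heading 45 -> 90
  LT 45: heading 90 -> 135
  RT 90: heading 135 -> 45
]
LT 90: heading 45 -> 135
FD 12.6: (-4.195,13.405) -> (-13.105,22.314) [heading=135, draw]
FD 1: (-13.105,22.314) -> (-13.812,23.021) [heading=135, draw]
LT 180: heading 135 -> 315
FD 14.2: (-13.812,23.021) -> (-3.771,12.98) [heading=315, draw]
Final: pos=(-3.771,12.98), heading=315, 5 segment(s) drawn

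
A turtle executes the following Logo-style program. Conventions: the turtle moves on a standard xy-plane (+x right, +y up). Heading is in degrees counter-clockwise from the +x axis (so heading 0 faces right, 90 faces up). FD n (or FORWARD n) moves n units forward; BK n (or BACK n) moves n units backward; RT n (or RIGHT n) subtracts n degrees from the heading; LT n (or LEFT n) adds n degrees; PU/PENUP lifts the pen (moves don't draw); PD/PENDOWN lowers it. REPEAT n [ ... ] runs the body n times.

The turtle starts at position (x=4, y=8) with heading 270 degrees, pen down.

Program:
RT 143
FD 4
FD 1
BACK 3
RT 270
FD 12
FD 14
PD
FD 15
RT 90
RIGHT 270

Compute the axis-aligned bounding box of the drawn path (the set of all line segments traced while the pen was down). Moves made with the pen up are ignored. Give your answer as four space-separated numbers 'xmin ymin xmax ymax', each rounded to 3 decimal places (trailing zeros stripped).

Answer: -29.948 -15.077 4 11.993

Derivation:
Executing turtle program step by step:
Start: pos=(4,8), heading=270, pen down
RT 143: heading 270 -> 127
FD 4: (4,8) -> (1.593,11.195) [heading=127, draw]
FD 1: (1.593,11.195) -> (0.991,11.993) [heading=127, draw]
BK 3: (0.991,11.993) -> (2.796,9.597) [heading=127, draw]
RT 270: heading 127 -> 217
FD 12: (2.796,9.597) -> (-6.787,2.375) [heading=217, draw]
FD 14: (-6.787,2.375) -> (-17.968,-6.05) [heading=217, draw]
PD: pen down
FD 15: (-17.968,-6.05) -> (-29.948,-15.077) [heading=217, draw]
RT 90: heading 217 -> 127
RT 270: heading 127 -> 217
Final: pos=(-29.948,-15.077), heading=217, 6 segment(s) drawn

Segment endpoints: x in {-29.948, -17.968, -6.787, 0.991, 1.593, 2.796, 4}, y in {-15.077, -6.05, 2.375, 8, 9.597, 11.195, 11.993}
xmin=-29.948, ymin=-15.077, xmax=4, ymax=11.993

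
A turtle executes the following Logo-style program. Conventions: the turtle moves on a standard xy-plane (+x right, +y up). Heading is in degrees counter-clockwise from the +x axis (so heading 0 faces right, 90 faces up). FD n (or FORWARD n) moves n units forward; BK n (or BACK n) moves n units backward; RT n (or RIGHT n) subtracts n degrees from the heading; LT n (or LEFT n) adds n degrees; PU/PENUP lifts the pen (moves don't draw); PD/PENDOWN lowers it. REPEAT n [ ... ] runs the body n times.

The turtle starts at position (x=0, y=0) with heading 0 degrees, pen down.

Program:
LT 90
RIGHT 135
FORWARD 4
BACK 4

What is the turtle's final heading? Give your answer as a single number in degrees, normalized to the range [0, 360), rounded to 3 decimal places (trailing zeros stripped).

Answer: 315

Derivation:
Executing turtle program step by step:
Start: pos=(0,0), heading=0, pen down
LT 90: heading 0 -> 90
RT 135: heading 90 -> 315
FD 4: (0,0) -> (2.828,-2.828) [heading=315, draw]
BK 4: (2.828,-2.828) -> (0,0) [heading=315, draw]
Final: pos=(0,0), heading=315, 2 segment(s) drawn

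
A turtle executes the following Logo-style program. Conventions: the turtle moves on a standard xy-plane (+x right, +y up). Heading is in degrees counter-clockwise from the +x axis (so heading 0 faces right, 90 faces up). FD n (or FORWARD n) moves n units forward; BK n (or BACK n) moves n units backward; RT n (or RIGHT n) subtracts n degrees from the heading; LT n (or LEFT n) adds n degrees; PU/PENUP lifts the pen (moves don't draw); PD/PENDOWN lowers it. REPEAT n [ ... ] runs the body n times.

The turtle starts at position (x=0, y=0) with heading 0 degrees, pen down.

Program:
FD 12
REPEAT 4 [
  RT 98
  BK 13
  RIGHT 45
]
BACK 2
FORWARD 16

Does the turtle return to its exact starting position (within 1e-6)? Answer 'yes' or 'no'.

Answer: no

Derivation:
Executing turtle program step by step:
Start: pos=(0,0), heading=0, pen down
FD 12: (0,0) -> (12,0) [heading=0, draw]
REPEAT 4 [
  -- iteration 1/4 --
  RT 98: heading 0 -> 262
  BK 13: (12,0) -> (13.809,12.873) [heading=262, draw]
  RT 45: heading 262 -> 217
  -- iteration 2/4 --
  RT 98: heading 217 -> 119
  BK 13: (13.809,12.873) -> (20.112,1.503) [heading=119, draw]
  RT 45: heading 119 -> 74
  -- iteration 3/4 --
  RT 98: heading 74 -> 336
  BK 13: (20.112,1.503) -> (8.236,6.791) [heading=336, draw]
  RT 45: heading 336 -> 291
  -- iteration 4/4 --
  RT 98: heading 291 -> 193
  BK 13: (8.236,6.791) -> (20.902,9.715) [heading=193, draw]
  RT 45: heading 193 -> 148
]
BK 2: (20.902,9.715) -> (22.599,8.656) [heading=148, draw]
FD 16: (22.599,8.656) -> (9.03,17.134) [heading=148, draw]
Final: pos=(9.03,17.134), heading=148, 7 segment(s) drawn

Start position: (0, 0)
Final position: (9.03, 17.134)
Distance = 19.368; >= 1e-6 -> NOT closed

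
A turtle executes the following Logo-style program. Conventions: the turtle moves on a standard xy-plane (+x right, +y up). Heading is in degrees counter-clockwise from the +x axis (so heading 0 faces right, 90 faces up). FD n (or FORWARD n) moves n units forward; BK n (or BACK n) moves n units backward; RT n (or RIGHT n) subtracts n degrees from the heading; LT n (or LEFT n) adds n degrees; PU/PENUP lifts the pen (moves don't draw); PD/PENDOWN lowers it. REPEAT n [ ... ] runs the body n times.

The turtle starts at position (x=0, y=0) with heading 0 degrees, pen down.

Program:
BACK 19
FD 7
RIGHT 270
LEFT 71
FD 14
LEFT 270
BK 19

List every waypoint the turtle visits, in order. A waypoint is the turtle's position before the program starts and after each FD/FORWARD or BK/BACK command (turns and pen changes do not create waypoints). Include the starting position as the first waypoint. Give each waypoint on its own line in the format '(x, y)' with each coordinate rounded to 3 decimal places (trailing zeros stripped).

Answer: (0, 0)
(-19, 0)
(-12, 0)
(-25.237, 4.558)
(-31.423, -13.407)

Derivation:
Executing turtle program step by step:
Start: pos=(0,0), heading=0, pen down
BK 19: (0,0) -> (-19,0) [heading=0, draw]
FD 7: (-19,0) -> (-12,0) [heading=0, draw]
RT 270: heading 0 -> 90
LT 71: heading 90 -> 161
FD 14: (-12,0) -> (-25.237,4.558) [heading=161, draw]
LT 270: heading 161 -> 71
BK 19: (-25.237,4.558) -> (-31.423,-13.407) [heading=71, draw]
Final: pos=(-31.423,-13.407), heading=71, 4 segment(s) drawn
Waypoints (5 total):
(0, 0)
(-19, 0)
(-12, 0)
(-25.237, 4.558)
(-31.423, -13.407)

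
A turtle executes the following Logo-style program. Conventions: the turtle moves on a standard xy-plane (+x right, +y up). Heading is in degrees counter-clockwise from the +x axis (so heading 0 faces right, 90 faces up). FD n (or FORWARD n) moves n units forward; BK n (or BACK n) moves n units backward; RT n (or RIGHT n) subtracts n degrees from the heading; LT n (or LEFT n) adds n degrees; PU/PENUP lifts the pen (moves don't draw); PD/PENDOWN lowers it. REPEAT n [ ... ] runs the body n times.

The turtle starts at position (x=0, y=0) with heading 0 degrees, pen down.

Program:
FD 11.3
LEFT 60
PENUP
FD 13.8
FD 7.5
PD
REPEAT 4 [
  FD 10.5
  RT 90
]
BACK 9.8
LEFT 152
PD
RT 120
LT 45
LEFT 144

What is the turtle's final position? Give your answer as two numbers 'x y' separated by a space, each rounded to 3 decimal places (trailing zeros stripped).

Answer: 17.05 9.959

Derivation:
Executing turtle program step by step:
Start: pos=(0,0), heading=0, pen down
FD 11.3: (0,0) -> (11.3,0) [heading=0, draw]
LT 60: heading 0 -> 60
PU: pen up
FD 13.8: (11.3,0) -> (18.2,11.951) [heading=60, move]
FD 7.5: (18.2,11.951) -> (21.95,18.446) [heading=60, move]
PD: pen down
REPEAT 4 [
  -- iteration 1/4 --
  FD 10.5: (21.95,18.446) -> (27.2,27.54) [heading=60, draw]
  RT 90: heading 60 -> 330
  -- iteration 2/4 --
  FD 10.5: (27.2,27.54) -> (36.293,22.29) [heading=330, draw]
  RT 90: heading 330 -> 240
  -- iteration 3/4 --
  FD 10.5: (36.293,22.29) -> (31.043,13.196) [heading=240, draw]
  RT 90: heading 240 -> 150
  -- iteration 4/4 --
  FD 10.5: (31.043,13.196) -> (21.95,18.446) [heading=150, draw]
  RT 90: heading 150 -> 60
]
BK 9.8: (21.95,18.446) -> (17.05,9.959) [heading=60, draw]
LT 152: heading 60 -> 212
PD: pen down
RT 120: heading 212 -> 92
LT 45: heading 92 -> 137
LT 144: heading 137 -> 281
Final: pos=(17.05,9.959), heading=281, 6 segment(s) drawn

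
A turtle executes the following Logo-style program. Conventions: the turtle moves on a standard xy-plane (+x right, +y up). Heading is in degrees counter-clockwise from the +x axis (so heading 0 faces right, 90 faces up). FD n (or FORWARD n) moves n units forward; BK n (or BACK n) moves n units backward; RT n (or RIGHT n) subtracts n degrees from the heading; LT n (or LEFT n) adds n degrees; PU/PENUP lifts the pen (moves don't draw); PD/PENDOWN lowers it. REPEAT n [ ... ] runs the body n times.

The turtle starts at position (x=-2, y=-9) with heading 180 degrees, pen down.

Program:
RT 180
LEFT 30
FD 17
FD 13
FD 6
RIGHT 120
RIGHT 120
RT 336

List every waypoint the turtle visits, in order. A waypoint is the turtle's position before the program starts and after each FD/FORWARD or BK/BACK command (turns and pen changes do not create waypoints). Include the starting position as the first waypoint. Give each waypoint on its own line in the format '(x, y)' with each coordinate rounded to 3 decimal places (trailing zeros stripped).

Executing turtle program step by step:
Start: pos=(-2,-9), heading=180, pen down
RT 180: heading 180 -> 0
LT 30: heading 0 -> 30
FD 17: (-2,-9) -> (12.722,-0.5) [heading=30, draw]
FD 13: (12.722,-0.5) -> (23.981,6) [heading=30, draw]
FD 6: (23.981,6) -> (29.177,9) [heading=30, draw]
RT 120: heading 30 -> 270
RT 120: heading 270 -> 150
RT 336: heading 150 -> 174
Final: pos=(29.177,9), heading=174, 3 segment(s) drawn
Waypoints (4 total):
(-2, -9)
(12.722, -0.5)
(23.981, 6)
(29.177, 9)

Answer: (-2, -9)
(12.722, -0.5)
(23.981, 6)
(29.177, 9)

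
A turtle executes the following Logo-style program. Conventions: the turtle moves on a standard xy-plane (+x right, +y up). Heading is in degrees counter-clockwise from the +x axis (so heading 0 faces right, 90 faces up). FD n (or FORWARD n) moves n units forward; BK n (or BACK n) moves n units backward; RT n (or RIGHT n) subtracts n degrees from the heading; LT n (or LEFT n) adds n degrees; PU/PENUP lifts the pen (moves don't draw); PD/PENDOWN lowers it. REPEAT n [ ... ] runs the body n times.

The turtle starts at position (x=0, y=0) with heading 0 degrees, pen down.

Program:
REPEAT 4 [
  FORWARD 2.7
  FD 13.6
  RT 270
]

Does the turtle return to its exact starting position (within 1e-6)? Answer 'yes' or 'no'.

Answer: yes

Derivation:
Executing turtle program step by step:
Start: pos=(0,0), heading=0, pen down
REPEAT 4 [
  -- iteration 1/4 --
  FD 2.7: (0,0) -> (2.7,0) [heading=0, draw]
  FD 13.6: (2.7,0) -> (16.3,0) [heading=0, draw]
  RT 270: heading 0 -> 90
  -- iteration 2/4 --
  FD 2.7: (16.3,0) -> (16.3,2.7) [heading=90, draw]
  FD 13.6: (16.3,2.7) -> (16.3,16.3) [heading=90, draw]
  RT 270: heading 90 -> 180
  -- iteration 3/4 --
  FD 2.7: (16.3,16.3) -> (13.6,16.3) [heading=180, draw]
  FD 13.6: (13.6,16.3) -> (0,16.3) [heading=180, draw]
  RT 270: heading 180 -> 270
  -- iteration 4/4 --
  FD 2.7: (0,16.3) -> (0,13.6) [heading=270, draw]
  FD 13.6: (0,13.6) -> (0,0) [heading=270, draw]
  RT 270: heading 270 -> 0
]
Final: pos=(0,0), heading=0, 8 segment(s) drawn

Start position: (0, 0)
Final position: (0, 0)
Distance = 0; < 1e-6 -> CLOSED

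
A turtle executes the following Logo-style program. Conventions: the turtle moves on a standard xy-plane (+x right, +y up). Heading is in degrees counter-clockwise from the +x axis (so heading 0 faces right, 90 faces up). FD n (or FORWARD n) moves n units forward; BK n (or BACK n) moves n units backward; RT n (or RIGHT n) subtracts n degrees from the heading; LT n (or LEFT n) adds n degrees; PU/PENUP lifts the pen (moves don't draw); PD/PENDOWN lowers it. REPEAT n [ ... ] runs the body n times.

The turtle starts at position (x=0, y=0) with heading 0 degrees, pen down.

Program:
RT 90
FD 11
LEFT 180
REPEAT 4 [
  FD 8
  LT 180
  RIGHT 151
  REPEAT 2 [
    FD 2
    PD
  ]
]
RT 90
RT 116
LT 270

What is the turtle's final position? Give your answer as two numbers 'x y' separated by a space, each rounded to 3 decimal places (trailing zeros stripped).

Answer: -31.573 12.729

Derivation:
Executing turtle program step by step:
Start: pos=(0,0), heading=0, pen down
RT 90: heading 0 -> 270
FD 11: (0,0) -> (0,-11) [heading=270, draw]
LT 180: heading 270 -> 90
REPEAT 4 [
  -- iteration 1/4 --
  FD 8: (0,-11) -> (0,-3) [heading=90, draw]
  LT 180: heading 90 -> 270
  RT 151: heading 270 -> 119
  REPEAT 2 [
    -- iteration 1/2 --
    FD 2: (0,-3) -> (-0.97,-1.251) [heading=119, draw]
    PD: pen down
    -- iteration 2/2 --
    FD 2: (-0.97,-1.251) -> (-1.939,0.498) [heading=119, draw]
    PD: pen down
  ]
  -- iteration 2/4 --
  FD 8: (-1.939,0.498) -> (-5.818,7.495) [heading=119, draw]
  LT 180: heading 119 -> 299
  RT 151: heading 299 -> 148
  REPEAT 2 [
    -- iteration 1/2 --
    FD 2: (-5.818,7.495) -> (-7.514,8.555) [heading=148, draw]
    PD: pen down
    -- iteration 2/2 --
    FD 2: (-7.514,8.555) -> (-9.21,9.615) [heading=148, draw]
    PD: pen down
  ]
  -- iteration 3/4 --
  FD 8: (-9.21,9.615) -> (-15.994,13.854) [heading=148, draw]
  LT 180: heading 148 -> 328
  RT 151: heading 328 -> 177
  REPEAT 2 [
    -- iteration 1/2 --
    FD 2: (-15.994,13.854) -> (-17.992,13.959) [heading=177, draw]
    PD: pen down
    -- iteration 2/2 --
    FD 2: (-17.992,13.959) -> (-19.989,14.064) [heading=177, draw]
    PD: pen down
  ]
  -- iteration 4/4 --
  FD 8: (-19.989,14.064) -> (-27.978,14.482) [heading=177, draw]
  LT 180: heading 177 -> 357
  RT 151: heading 357 -> 206
  REPEAT 2 [
    -- iteration 1/2 --
    FD 2: (-27.978,14.482) -> (-29.775,13.606) [heading=206, draw]
    PD: pen down
    -- iteration 2/2 --
    FD 2: (-29.775,13.606) -> (-31.573,12.729) [heading=206, draw]
    PD: pen down
  ]
]
RT 90: heading 206 -> 116
RT 116: heading 116 -> 0
LT 270: heading 0 -> 270
Final: pos=(-31.573,12.729), heading=270, 13 segment(s) drawn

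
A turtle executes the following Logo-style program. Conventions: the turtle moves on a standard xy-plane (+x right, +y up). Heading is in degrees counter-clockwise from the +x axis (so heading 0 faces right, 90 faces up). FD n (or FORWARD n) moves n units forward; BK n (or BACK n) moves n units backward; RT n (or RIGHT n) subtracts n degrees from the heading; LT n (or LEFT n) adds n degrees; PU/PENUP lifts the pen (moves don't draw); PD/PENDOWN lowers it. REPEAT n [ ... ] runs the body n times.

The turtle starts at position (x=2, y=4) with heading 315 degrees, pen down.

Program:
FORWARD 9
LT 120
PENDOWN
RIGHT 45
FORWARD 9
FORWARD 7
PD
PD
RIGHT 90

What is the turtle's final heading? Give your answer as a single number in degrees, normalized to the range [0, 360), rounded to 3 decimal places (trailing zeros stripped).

Executing turtle program step by step:
Start: pos=(2,4), heading=315, pen down
FD 9: (2,4) -> (8.364,-2.364) [heading=315, draw]
LT 120: heading 315 -> 75
PD: pen down
RT 45: heading 75 -> 30
FD 9: (8.364,-2.364) -> (16.158,2.136) [heading=30, draw]
FD 7: (16.158,2.136) -> (22.22,5.636) [heading=30, draw]
PD: pen down
PD: pen down
RT 90: heading 30 -> 300
Final: pos=(22.22,5.636), heading=300, 3 segment(s) drawn

Answer: 300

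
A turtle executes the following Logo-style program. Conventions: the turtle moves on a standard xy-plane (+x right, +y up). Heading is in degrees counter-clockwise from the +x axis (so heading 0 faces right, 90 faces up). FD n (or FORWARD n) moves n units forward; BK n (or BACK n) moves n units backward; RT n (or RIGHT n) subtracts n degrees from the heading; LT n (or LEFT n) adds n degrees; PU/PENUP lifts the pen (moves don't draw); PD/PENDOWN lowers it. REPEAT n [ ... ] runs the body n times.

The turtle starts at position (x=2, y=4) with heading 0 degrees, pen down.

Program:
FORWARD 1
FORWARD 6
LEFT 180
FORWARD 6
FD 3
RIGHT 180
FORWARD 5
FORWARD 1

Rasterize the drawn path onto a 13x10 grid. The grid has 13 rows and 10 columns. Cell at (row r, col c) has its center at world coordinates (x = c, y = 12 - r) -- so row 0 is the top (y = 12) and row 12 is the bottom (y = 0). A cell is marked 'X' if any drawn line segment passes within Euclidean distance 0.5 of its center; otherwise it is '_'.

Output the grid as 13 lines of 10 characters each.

Segment 0: (2,4) -> (3,4)
Segment 1: (3,4) -> (9,4)
Segment 2: (9,4) -> (3,4)
Segment 3: (3,4) -> (0,4)
Segment 4: (0,4) -> (5,4)
Segment 5: (5,4) -> (6,4)

Answer: __________
__________
__________
__________
__________
__________
__________
__________
XXXXXXXXXX
__________
__________
__________
__________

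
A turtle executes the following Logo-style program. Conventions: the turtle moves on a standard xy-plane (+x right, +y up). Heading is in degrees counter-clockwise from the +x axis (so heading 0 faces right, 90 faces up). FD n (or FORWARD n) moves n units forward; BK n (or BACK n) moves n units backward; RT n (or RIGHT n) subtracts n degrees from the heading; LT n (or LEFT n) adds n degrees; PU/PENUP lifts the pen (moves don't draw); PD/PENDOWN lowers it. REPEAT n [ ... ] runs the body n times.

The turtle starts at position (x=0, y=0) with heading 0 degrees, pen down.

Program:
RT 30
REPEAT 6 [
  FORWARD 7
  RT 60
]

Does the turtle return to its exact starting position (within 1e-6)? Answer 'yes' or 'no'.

Executing turtle program step by step:
Start: pos=(0,0), heading=0, pen down
RT 30: heading 0 -> 330
REPEAT 6 [
  -- iteration 1/6 --
  FD 7: (0,0) -> (6.062,-3.5) [heading=330, draw]
  RT 60: heading 330 -> 270
  -- iteration 2/6 --
  FD 7: (6.062,-3.5) -> (6.062,-10.5) [heading=270, draw]
  RT 60: heading 270 -> 210
  -- iteration 3/6 --
  FD 7: (6.062,-10.5) -> (0,-14) [heading=210, draw]
  RT 60: heading 210 -> 150
  -- iteration 4/6 --
  FD 7: (0,-14) -> (-6.062,-10.5) [heading=150, draw]
  RT 60: heading 150 -> 90
  -- iteration 5/6 --
  FD 7: (-6.062,-10.5) -> (-6.062,-3.5) [heading=90, draw]
  RT 60: heading 90 -> 30
  -- iteration 6/6 --
  FD 7: (-6.062,-3.5) -> (0,0) [heading=30, draw]
  RT 60: heading 30 -> 330
]
Final: pos=(0,0), heading=330, 6 segment(s) drawn

Start position: (0, 0)
Final position: (0, 0)
Distance = 0; < 1e-6 -> CLOSED

Answer: yes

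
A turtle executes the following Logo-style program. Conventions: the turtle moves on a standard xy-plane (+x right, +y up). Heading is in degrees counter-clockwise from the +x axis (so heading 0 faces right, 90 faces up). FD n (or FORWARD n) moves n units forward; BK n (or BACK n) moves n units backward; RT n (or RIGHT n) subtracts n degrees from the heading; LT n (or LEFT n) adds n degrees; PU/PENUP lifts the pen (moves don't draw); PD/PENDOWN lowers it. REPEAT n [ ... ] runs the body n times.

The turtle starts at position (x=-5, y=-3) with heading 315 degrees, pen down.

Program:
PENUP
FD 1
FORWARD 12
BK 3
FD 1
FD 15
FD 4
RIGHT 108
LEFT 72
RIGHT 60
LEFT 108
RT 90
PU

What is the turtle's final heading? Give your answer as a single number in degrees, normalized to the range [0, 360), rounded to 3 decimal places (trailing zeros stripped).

Executing turtle program step by step:
Start: pos=(-5,-3), heading=315, pen down
PU: pen up
FD 1: (-5,-3) -> (-4.293,-3.707) [heading=315, move]
FD 12: (-4.293,-3.707) -> (4.192,-12.192) [heading=315, move]
BK 3: (4.192,-12.192) -> (2.071,-10.071) [heading=315, move]
FD 1: (2.071,-10.071) -> (2.778,-10.778) [heading=315, move]
FD 15: (2.778,-10.778) -> (13.385,-21.385) [heading=315, move]
FD 4: (13.385,-21.385) -> (16.213,-24.213) [heading=315, move]
RT 108: heading 315 -> 207
LT 72: heading 207 -> 279
RT 60: heading 279 -> 219
LT 108: heading 219 -> 327
RT 90: heading 327 -> 237
PU: pen up
Final: pos=(16.213,-24.213), heading=237, 0 segment(s) drawn

Answer: 237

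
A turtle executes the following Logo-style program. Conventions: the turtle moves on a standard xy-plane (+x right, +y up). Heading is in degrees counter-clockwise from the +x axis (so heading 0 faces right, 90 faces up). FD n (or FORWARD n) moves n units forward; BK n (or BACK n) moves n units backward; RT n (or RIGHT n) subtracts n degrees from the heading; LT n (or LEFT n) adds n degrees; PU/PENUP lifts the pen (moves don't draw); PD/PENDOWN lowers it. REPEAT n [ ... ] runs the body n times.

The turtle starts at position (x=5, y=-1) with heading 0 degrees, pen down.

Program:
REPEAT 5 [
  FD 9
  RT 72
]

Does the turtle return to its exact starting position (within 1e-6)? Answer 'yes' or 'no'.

Executing turtle program step by step:
Start: pos=(5,-1), heading=0, pen down
REPEAT 5 [
  -- iteration 1/5 --
  FD 9: (5,-1) -> (14,-1) [heading=0, draw]
  RT 72: heading 0 -> 288
  -- iteration 2/5 --
  FD 9: (14,-1) -> (16.781,-9.56) [heading=288, draw]
  RT 72: heading 288 -> 216
  -- iteration 3/5 --
  FD 9: (16.781,-9.56) -> (9.5,-14.85) [heading=216, draw]
  RT 72: heading 216 -> 144
  -- iteration 4/5 --
  FD 9: (9.5,-14.85) -> (2.219,-9.56) [heading=144, draw]
  RT 72: heading 144 -> 72
  -- iteration 5/5 --
  FD 9: (2.219,-9.56) -> (5,-1) [heading=72, draw]
  RT 72: heading 72 -> 0
]
Final: pos=(5,-1), heading=0, 5 segment(s) drawn

Start position: (5, -1)
Final position: (5, -1)
Distance = 0; < 1e-6 -> CLOSED

Answer: yes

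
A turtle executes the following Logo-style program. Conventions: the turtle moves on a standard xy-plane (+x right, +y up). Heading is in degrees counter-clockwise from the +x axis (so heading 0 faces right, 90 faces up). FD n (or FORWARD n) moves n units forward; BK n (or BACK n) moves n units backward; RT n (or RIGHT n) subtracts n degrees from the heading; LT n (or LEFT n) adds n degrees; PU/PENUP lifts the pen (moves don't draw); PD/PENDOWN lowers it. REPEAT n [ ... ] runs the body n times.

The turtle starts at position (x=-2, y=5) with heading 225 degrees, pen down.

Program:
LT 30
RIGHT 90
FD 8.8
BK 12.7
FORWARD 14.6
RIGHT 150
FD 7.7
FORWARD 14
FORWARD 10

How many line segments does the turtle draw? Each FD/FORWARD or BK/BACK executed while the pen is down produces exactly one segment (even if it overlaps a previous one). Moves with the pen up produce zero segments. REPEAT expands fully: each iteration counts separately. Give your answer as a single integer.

Answer: 6

Derivation:
Executing turtle program step by step:
Start: pos=(-2,5), heading=225, pen down
LT 30: heading 225 -> 255
RT 90: heading 255 -> 165
FD 8.8: (-2,5) -> (-10.5,7.278) [heading=165, draw]
BK 12.7: (-10.5,7.278) -> (1.767,3.991) [heading=165, draw]
FD 14.6: (1.767,3.991) -> (-12.335,7.769) [heading=165, draw]
RT 150: heading 165 -> 15
FD 7.7: (-12.335,7.769) -> (-4.898,9.762) [heading=15, draw]
FD 14: (-4.898,9.762) -> (8.625,13.386) [heading=15, draw]
FD 10: (8.625,13.386) -> (18.284,15.974) [heading=15, draw]
Final: pos=(18.284,15.974), heading=15, 6 segment(s) drawn
Segments drawn: 6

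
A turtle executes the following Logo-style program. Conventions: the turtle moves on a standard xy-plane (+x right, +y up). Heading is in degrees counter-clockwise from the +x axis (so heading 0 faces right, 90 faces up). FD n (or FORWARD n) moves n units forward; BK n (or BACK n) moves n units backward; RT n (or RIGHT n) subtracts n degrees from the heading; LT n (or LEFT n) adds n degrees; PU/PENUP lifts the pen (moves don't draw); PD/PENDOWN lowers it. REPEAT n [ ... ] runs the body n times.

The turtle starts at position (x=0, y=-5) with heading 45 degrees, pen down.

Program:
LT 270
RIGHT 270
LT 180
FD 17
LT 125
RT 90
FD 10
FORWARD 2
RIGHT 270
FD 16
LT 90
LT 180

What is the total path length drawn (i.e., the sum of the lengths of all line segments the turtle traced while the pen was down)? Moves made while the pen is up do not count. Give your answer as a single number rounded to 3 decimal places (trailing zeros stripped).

Executing turtle program step by step:
Start: pos=(0,-5), heading=45, pen down
LT 270: heading 45 -> 315
RT 270: heading 315 -> 45
LT 180: heading 45 -> 225
FD 17: (0,-5) -> (-12.021,-17.021) [heading=225, draw]
LT 125: heading 225 -> 350
RT 90: heading 350 -> 260
FD 10: (-12.021,-17.021) -> (-13.757,-26.869) [heading=260, draw]
FD 2: (-13.757,-26.869) -> (-14.105,-28.839) [heading=260, draw]
RT 270: heading 260 -> 350
FD 16: (-14.105,-28.839) -> (1.652,-31.617) [heading=350, draw]
LT 90: heading 350 -> 80
LT 180: heading 80 -> 260
Final: pos=(1.652,-31.617), heading=260, 4 segment(s) drawn

Segment lengths:
  seg 1: (0,-5) -> (-12.021,-17.021), length = 17
  seg 2: (-12.021,-17.021) -> (-13.757,-26.869), length = 10
  seg 3: (-13.757,-26.869) -> (-14.105,-28.839), length = 2
  seg 4: (-14.105,-28.839) -> (1.652,-31.617), length = 16
Total = 45

Answer: 45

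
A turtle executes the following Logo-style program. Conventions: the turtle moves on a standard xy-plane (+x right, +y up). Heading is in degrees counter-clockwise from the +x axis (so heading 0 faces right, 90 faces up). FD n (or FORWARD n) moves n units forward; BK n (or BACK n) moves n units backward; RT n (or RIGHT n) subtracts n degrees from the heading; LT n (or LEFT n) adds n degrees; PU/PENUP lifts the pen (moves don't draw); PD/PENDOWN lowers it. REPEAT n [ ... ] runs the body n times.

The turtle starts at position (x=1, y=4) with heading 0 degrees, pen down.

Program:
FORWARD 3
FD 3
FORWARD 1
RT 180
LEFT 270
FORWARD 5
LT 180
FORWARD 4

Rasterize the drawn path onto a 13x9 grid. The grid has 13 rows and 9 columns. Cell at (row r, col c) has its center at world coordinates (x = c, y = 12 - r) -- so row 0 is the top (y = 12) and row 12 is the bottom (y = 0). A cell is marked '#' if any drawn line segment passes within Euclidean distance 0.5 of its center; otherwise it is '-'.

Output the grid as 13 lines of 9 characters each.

Answer: ---------
---------
---------
--------#
--------#
--------#
--------#
--------#
-########
---------
---------
---------
---------

Derivation:
Segment 0: (1,4) -> (4,4)
Segment 1: (4,4) -> (7,4)
Segment 2: (7,4) -> (8,4)
Segment 3: (8,4) -> (8,9)
Segment 4: (8,9) -> (8,5)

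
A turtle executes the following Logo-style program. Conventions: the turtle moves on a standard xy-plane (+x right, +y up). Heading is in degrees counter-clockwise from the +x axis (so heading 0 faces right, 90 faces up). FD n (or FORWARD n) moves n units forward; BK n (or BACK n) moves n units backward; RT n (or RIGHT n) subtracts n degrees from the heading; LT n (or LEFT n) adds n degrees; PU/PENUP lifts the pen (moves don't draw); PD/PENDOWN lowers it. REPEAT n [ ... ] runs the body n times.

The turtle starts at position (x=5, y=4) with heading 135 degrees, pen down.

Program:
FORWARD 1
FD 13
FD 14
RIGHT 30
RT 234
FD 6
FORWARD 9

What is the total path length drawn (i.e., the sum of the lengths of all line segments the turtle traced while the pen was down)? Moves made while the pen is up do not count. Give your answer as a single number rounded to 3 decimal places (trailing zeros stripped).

Answer: 43

Derivation:
Executing turtle program step by step:
Start: pos=(5,4), heading=135, pen down
FD 1: (5,4) -> (4.293,4.707) [heading=135, draw]
FD 13: (4.293,4.707) -> (-4.899,13.899) [heading=135, draw]
FD 14: (-4.899,13.899) -> (-14.799,23.799) [heading=135, draw]
RT 30: heading 135 -> 105
RT 234: heading 105 -> 231
FD 6: (-14.799,23.799) -> (-18.575,19.136) [heading=231, draw]
FD 9: (-18.575,19.136) -> (-24.239,12.142) [heading=231, draw]
Final: pos=(-24.239,12.142), heading=231, 5 segment(s) drawn

Segment lengths:
  seg 1: (5,4) -> (4.293,4.707), length = 1
  seg 2: (4.293,4.707) -> (-4.899,13.899), length = 13
  seg 3: (-4.899,13.899) -> (-14.799,23.799), length = 14
  seg 4: (-14.799,23.799) -> (-18.575,19.136), length = 6
  seg 5: (-18.575,19.136) -> (-24.239,12.142), length = 9
Total = 43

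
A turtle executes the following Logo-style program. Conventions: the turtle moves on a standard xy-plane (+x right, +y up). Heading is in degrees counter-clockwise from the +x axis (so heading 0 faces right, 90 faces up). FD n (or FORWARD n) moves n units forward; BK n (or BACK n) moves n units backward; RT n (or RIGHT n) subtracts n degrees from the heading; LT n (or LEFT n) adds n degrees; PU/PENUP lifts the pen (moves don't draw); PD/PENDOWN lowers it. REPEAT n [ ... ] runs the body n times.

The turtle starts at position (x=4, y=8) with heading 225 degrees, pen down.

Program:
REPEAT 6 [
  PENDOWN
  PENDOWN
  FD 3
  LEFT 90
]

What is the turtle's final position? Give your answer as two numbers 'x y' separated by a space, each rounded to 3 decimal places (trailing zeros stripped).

Answer: 4 3.757

Derivation:
Executing turtle program step by step:
Start: pos=(4,8), heading=225, pen down
REPEAT 6 [
  -- iteration 1/6 --
  PD: pen down
  PD: pen down
  FD 3: (4,8) -> (1.879,5.879) [heading=225, draw]
  LT 90: heading 225 -> 315
  -- iteration 2/6 --
  PD: pen down
  PD: pen down
  FD 3: (1.879,5.879) -> (4,3.757) [heading=315, draw]
  LT 90: heading 315 -> 45
  -- iteration 3/6 --
  PD: pen down
  PD: pen down
  FD 3: (4,3.757) -> (6.121,5.879) [heading=45, draw]
  LT 90: heading 45 -> 135
  -- iteration 4/6 --
  PD: pen down
  PD: pen down
  FD 3: (6.121,5.879) -> (4,8) [heading=135, draw]
  LT 90: heading 135 -> 225
  -- iteration 5/6 --
  PD: pen down
  PD: pen down
  FD 3: (4,8) -> (1.879,5.879) [heading=225, draw]
  LT 90: heading 225 -> 315
  -- iteration 6/6 --
  PD: pen down
  PD: pen down
  FD 3: (1.879,5.879) -> (4,3.757) [heading=315, draw]
  LT 90: heading 315 -> 45
]
Final: pos=(4,3.757), heading=45, 6 segment(s) drawn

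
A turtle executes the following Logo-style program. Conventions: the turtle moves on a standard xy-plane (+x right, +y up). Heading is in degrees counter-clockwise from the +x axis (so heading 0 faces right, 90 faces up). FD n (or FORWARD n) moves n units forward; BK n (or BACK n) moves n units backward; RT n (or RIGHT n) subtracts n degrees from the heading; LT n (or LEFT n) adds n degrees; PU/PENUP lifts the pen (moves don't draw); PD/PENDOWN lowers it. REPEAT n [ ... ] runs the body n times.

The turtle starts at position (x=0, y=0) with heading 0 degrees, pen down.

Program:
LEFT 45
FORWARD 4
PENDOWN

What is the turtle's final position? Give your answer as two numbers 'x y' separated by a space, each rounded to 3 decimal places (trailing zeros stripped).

Answer: 2.828 2.828

Derivation:
Executing turtle program step by step:
Start: pos=(0,0), heading=0, pen down
LT 45: heading 0 -> 45
FD 4: (0,0) -> (2.828,2.828) [heading=45, draw]
PD: pen down
Final: pos=(2.828,2.828), heading=45, 1 segment(s) drawn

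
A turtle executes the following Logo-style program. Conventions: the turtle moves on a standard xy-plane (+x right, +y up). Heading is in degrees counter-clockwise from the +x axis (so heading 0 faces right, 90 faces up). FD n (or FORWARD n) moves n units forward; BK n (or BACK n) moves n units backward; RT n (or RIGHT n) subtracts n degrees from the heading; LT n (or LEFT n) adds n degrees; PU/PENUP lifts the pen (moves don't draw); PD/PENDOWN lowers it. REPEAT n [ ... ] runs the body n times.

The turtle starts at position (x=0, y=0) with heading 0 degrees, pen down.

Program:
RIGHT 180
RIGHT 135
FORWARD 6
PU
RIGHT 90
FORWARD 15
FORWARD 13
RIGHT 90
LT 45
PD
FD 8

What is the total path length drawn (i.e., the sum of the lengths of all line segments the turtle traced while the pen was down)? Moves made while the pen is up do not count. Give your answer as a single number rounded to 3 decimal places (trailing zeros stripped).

Executing turtle program step by step:
Start: pos=(0,0), heading=0, pen down
RT 180: heading 0 -> 180
RT 135: heading 180 -> 45
FD 6: (0,0) -> (4.243,4.243) [heading=45, draw]
PU: pen up
RT 90: heading 45 -> 315
FD 15: (4.243,4.243) -> (14.849,-6.364) [heading=315, move]
FD 13: (14.849,-6.364) -> (24.042,-15.556) [heading=315, move]
RT 90: heading 315 -> 225
LT 45: heading 225 -> 270
PD: pen down
FD 8: (24.042,-15.556) -> (24.042,-23.556) [heading=270, draw]
Final: pos=(24.042,-23.556), heading=270, 2 segment(s) drawn

Segment lengths:
  seg 1: (0,0) -> (4.243,4.243), length = 6
  seg 2: (24.042,-15.556) -> (24.042,-23.556), length = 8
Total = 14

Answer: 14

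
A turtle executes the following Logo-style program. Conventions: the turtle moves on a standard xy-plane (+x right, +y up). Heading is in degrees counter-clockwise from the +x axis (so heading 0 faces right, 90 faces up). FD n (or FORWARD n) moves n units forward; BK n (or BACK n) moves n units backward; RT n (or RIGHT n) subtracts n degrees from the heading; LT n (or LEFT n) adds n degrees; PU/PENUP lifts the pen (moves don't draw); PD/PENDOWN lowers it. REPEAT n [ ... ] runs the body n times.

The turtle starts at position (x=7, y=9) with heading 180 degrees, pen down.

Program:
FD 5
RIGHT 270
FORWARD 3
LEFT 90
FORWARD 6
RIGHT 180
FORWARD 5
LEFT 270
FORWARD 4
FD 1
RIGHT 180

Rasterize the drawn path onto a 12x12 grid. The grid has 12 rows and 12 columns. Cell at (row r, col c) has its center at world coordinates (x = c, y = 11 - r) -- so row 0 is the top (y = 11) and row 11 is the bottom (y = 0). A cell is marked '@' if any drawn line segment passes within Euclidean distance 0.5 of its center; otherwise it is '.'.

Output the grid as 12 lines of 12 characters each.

Segment 0: (7,9) -> (2,9)
Segment 1: (2,9) -> (2,6)
Segment 2: (2,6) -> (8,6)
Segment 3: (8,6) -> (3,6)
Segment 4: (3,6) -> (3,10)
Segment 5: (3,10) -> (3,11)

Answer: ...@........
...@........
..@@@@@@....
..@@........
..@@........
..@@@@@@@...
............
............
............
............
............
............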